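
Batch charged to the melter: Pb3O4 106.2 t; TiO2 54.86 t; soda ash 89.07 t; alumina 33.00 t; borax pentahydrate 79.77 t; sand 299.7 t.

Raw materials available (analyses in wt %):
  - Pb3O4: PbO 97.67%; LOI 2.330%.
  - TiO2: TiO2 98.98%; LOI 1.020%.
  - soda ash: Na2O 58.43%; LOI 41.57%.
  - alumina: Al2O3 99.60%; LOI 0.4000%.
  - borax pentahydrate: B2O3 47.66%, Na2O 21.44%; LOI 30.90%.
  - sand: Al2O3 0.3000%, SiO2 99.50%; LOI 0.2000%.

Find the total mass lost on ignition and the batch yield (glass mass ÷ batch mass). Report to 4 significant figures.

The intermediate values are displayed rounded to 4 significant figures on the page — each numeric step holds exact precision from first step to last — each reported result takes just one rounding — derived quantities (six oxide percentages, ignition loss, yield, totals, net glass mass) are carried at full float precision from the weighed amounts for 597.2 t of glass, exactly as shown in the problem or answer text.
Material-by-material LOI:
  Pb3O4: 106.2 × 0.02330 = 2.474 t
  TiO2: 54.86 × 0.01020 = 0.5596 t
  soda ash: 89.07 × 0.4157 = 37.03 t
  alumina: 33.00 × 0.004000 = 0.1320 t
  borax pentahydrate: 79.77 × 0.3090 = 24.65 t
  sand: 299.7 × 0.002000 = 0.5994 t
Total LOI = 65.44 t
Glass = batch − LOI = 662.6 − 65.44 = 597.2 t

LOI loss = 65.44 t; glass = 597.2 t; yield = 90.12%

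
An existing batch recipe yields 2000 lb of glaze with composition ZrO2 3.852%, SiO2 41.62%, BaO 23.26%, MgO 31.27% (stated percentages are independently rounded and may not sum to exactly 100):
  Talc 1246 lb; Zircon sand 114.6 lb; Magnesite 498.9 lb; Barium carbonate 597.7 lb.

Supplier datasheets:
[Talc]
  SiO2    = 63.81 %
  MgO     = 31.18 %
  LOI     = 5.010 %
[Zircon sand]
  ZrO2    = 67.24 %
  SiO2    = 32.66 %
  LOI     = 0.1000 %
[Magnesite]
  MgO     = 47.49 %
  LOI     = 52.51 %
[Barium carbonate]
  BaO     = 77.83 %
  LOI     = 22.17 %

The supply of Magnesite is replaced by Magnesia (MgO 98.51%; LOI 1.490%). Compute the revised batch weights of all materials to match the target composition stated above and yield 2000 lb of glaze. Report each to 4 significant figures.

All arithmetic runs at exact precision through the solve; the intermediate values are displayed, rounded to 4 significant digits, between the steps; each reported value is rounded just once — all derived quantities are re-derived using the weight values on 2000 lb of glass in full precision (the yield, totals, LOI, the four compositions, net glass mass) as they appear in the problem or answer text.
Target masses of each oxide per 2000 lb glaze:
  ZrO2: 3.852% × 2000 = 77.04 lb
  SiO2: 41.62% × 2000 = 832.4 lb
  BaO: 23.26% × 2000 = 465.2 lb
  MgO: 31.27% × 2000 = 625.4 lb
Mass-balance tally per oxide from the weights as reported, on the stated basis (oxide sums agree with the targets modulo rounding of the values):
  ZrO2: 114.6·0.6724 = 77.06 lb (target 77.04 lb)
  SiO2: 1246·0.6381 + 114.6·0.3266 = 832.5 lb (target 832.4 lb)
  BaO: 597.7·0.7783 = 465.2 lb (target 465.2 lb)
  MgO: 1246·0.3118 + 240.5·0.9851 = 625.4 lb (target 625.4 lb)
Glass-mass bookkeeping: total batch − LOI = 2000 lb (oxide target masses add up to 2000 lb; the stated basis being 2000 lb — deltas are rounding alone).
Total batch = Σ batch = 2199 lb; the LOI term Σ batch·LOI equals 198.6 lb; yield = glass ÷ total batch = 90.97%.

Revised batch per 2000 lb glaze:
  Talc: 1246 lb
  Zircon sand: 114.6 lb
  Magnesia: 240.5 lb
  Barium carbonate: 597.7 lb
Total batch = 2199 lb; LOI loss = 198.6 lb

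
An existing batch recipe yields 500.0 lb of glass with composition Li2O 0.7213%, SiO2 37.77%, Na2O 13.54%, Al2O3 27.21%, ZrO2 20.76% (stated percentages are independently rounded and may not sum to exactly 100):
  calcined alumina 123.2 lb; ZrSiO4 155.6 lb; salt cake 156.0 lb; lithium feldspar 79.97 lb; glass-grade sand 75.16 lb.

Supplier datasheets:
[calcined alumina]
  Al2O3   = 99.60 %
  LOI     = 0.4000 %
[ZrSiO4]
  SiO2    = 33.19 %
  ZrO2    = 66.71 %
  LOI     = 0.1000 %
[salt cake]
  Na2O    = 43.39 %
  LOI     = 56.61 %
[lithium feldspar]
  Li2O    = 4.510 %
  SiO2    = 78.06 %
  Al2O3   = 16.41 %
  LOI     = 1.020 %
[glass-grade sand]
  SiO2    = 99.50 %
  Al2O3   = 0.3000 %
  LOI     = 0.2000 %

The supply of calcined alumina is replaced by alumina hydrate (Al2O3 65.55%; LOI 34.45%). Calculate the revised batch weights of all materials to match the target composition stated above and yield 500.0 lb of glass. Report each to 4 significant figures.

Revised batch per 500.0 lb glass:
  alumina hydrate: 187.2 lb
  ZrSiO4: 155.6 lb
  salt cake: 156.0 lb
  lithium feldspar: 79.97 lb
  glass-grade sand: 75.16 lb
Total batch = 653.9 lb; LOI loss = 153.9 lb

Intermediates are shown, with 4-significant-figure rounding, in the printout. The whole derivation runs at full precision at all times; every reported result receives exactly one rounding — the derived quantities, including LOI, totals, five oxide percentages, glass mass, the yield, are computed from the weighed amounts per 500.0 lb of glass in exact precision as they appear in problem or answer.
The oxide mass targets at 500.0 lb glass:
  Li2O: 0.7213% × 500.0 = 3.607 lb
  SiO2: 37.77% × 500.0 = 188.8 lb
  Na2O: 13.54% × 500.0 = 67.70 lb
  Al2O3: 27.21% × 500.0 = 136.0 lb
  ZrO2: 20.76% × 500.0 = 103.8 lb
Checking each oxide sum given the weights on record, at the basis given (target by target, the sums agree modulo rounding of the values):
  Li2O: 79.97·0.04510 = 3.607 lb (target 3.607 lb)
  SiO2: 155.6·0.3319 + 79.97·0.7806 + 75.16·0.9950 = 188.9 lb (target 188.8 lb)
  Na2O: 156.0·0.4339 = 67.69 lb (target 67.70 lb)
  Al2O3: 187.2·0.6555 + 79.97·0.1641 + 75.16·0.003000 = 136.1 lb (target 136.0 lb)
  ZrO2: 155.6·0.6671 = 103.8 lb (target 103.8 lb)
Glass-mass closure: batch total minus LOI = 500.0 lb (summing oxide targets gives 500.0 lb; with the basis standing at 500.0 lb — deltas are rounding alone).
Summing the batch: Σ batch = 653.9 lb; Σ batch·LOI gives LOI loss = 153.9 lb; yield, glass over the total, = 76.46%.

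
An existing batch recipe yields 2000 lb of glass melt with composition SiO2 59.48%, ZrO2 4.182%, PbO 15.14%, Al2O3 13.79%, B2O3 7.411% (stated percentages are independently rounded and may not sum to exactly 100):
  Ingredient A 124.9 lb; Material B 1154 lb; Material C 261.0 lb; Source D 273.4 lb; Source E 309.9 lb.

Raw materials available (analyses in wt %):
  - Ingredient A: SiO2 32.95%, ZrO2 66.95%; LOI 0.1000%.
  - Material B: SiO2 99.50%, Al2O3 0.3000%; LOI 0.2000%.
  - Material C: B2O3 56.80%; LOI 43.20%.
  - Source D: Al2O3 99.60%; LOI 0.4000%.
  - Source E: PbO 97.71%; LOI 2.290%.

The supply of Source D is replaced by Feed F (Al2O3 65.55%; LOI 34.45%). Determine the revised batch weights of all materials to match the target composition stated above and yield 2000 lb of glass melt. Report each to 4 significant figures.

Mid-chain values are shown rounded to 4 significant digits alongside each step; every computation maintains full float precision at all times. A single rounding produces every reported figure; the derived quantities, including glass mass, LOI, the yield, totals, the five compositions, are recomputed starting from the weights for 2000 lb of glass in exact precision, as given in the problem or the answer.
Oxide mass targets, per 2000 lb glass melt:
  SiO2: 59.48% × 2000 = 1190 lb
  ZrO2: 4.182% × 2000 = 83.64 lb
  PbO: 15.14% × 2000 = 302.8 lb
  Al2O3: 13.79% × 2000 = 275.8 lb
  B2O3: 7.411% × 2000 = 148.2 lb
Verifying the oxide balance from the weights as reported, on the stated basis (every target is met by its sum modulo rounding of the values):
  SiO2: 124.9·0.3295 + 1154·0.9950 = 1189 lb (target 1190 lb)
  ZrO2: 124.9·0.6695 = 83.62 lb (target 83.64 lb)
  PbO: 309.9·0.9771 = 302.8 lb (target 302.8 lb)
  Al2O3: 1154·0.003000 + 415.5·0.6555 = 275.8 lb (target 275.8 lb)
  B2O3: 261.0·0.5680 = 148.2 lb (target 148.2 lb)
Consistency of the glass mass: total charge less LOI = 2000 lb (per-oxide target masses sum to 2000 lb; versus the stated basis of 2000 lb — differing by rounding only).
Batch grand total — Σ batch = 2265 lb; Σ batch·LOI gives LOI loss = 265.4 lb; yield: glass divided by total = 88.28%.

Revised batch per 2000 lb glass melt:
  Ingredient A: 124.9 lb
  Material B: 1154 lb
  Material C: 261.0 lb
  Feed F: 415.5 lb
  Source E: 309.9 lb
Total batch = 2265 lb; LOI loss = 265.4 lb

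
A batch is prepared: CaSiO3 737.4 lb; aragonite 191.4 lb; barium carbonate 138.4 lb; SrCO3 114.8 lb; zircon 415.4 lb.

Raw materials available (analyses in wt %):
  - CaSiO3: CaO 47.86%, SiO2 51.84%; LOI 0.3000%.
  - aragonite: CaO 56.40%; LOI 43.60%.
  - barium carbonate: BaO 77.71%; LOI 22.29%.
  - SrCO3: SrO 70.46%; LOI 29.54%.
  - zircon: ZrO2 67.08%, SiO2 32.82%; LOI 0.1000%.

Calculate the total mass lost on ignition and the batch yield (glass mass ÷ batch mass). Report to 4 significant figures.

The intermediate values are rounded to 4 significant digits when quoted; all arithmetic carries full float precision throughout — each reported number receives exactly one rounding. Derived quantities, which include the five compositions, LOI, totals, the yield, net glass mass, are rebuilt at exact precision, precisely as stated by either problem or answer, starting from the weights on 1447 lb of glass.
Per-material ignition loss:
  CaSiO3: 737.4 × 0.003000 = 2.212 lb
  aragonite: 191.4 × 0.4360 = 83.45 lb
  barium carbonate: 138.4 × 0.2229 = 30.85 lb
  SrCO3: 114.8 × 0.2954 = 33.91 lb
  zircon: 415.4 × 0.001000 = 0.4154 lb
Total LOI = 150.8 lb
Glass = batch − LOI = 1597 − 150.8 = 1447 lb

LOI loss = 150.8 lb; glass = 1447 lb; yield = 90.56%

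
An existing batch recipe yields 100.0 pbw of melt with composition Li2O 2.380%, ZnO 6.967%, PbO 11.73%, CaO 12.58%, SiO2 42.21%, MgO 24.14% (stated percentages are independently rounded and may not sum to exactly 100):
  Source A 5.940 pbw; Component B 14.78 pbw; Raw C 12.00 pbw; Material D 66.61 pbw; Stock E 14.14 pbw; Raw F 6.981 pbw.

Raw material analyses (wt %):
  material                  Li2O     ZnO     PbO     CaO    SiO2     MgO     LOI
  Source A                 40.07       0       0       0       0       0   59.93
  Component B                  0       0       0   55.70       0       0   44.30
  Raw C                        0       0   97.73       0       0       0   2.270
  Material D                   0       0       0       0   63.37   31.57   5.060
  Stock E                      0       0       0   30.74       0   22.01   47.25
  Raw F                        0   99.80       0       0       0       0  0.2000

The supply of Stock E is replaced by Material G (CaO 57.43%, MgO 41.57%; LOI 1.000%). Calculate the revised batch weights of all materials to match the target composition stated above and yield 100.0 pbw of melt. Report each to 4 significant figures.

All arithmetic keeps exact precision at each step. Working values are displayed rounded off to 4 significant digits on the page. Every reported number is rounded exactly once; derived quantities, which include the yield, glass mass, totals, ignition loss, six oxide percentages, are computed in full precision, as set out in question or answer, from the weighed amounts on 100.0 pbw of glass.
The oxide mass targets at 100.0 pbw melt:
  Li2O: 2.380% × 100.0 = 2.380 pbw
  ZnO: 6.967% × 100.0 = 6.967 pbw
  PbO: 11.73% × 100.0 = 11.73 pbw
  CaO: 12.58% × 100.0 = 12.58 pbw
  SiO2: 42.21% × 100.0 = 42.21 pbw
  MgO: 24.14% × 100.0 = 24.14 pbw
Sums-versus-targets review working from each reported weight, on the stated basis (target by target, the sums agree modulo rounding of the values):
  Li2O: 5.940·0.4007 = 2.380 pbw (target 2.380 pbw)
  ZnO: 6.981·0.9980 = 6.967 pbw (target 6.967 pbw)
  PbO: 12.00·0.9773 = 11.73 pbw (target 11.73 pbw)
  CaO: 14.87·0.5570 + 7.485·0.5743 = 12.58 pbw (target 12.58 pbw)
  SiO2: 66.61·0.6337 = 42.21 pbw (target 42.21 pbw)
  MgO: 66.61·0.3157 + 7.485·0.4157 = 24.14 pbw (target 24.14 pbw)
The glass-mass cross-check: whole batch net of LOI = 100.0 pbw (the targets, summed, come to 100.0 pbw; with the basis standing at 100.0 pbw — a pure rounding effect).
Summing the batch: Σ batch = 113.9 pbw; loss to ignition Σ batch·LOI = 13.88 pbw; as yield: glass ÷ batch → 87.81%.

Revised batch per 100.0 pbw melt:
  Source A: 5.940 pbw
  Component B: 14.87 pbw
  Raw C: 12.00 pbw
  Material D: 66.61 pbw
  Material G: 7.485 pbw
  Raw F: 6.981 pbw
Total batch = 113.9 pbw; LOI loss = 13.88 pbw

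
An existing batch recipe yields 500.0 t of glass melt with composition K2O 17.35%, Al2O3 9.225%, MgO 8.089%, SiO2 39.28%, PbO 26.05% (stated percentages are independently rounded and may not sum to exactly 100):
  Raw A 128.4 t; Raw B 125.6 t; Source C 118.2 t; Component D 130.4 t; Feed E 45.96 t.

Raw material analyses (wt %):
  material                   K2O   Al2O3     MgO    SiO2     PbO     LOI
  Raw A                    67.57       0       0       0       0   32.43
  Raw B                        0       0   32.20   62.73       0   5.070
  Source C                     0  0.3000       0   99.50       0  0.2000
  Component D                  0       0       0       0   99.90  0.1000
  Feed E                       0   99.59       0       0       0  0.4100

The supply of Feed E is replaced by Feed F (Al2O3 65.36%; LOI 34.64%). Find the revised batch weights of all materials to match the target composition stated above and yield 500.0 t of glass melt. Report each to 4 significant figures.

Revised batch per 500.0 t glass melt:
  Raw A: 128.4 t
  Raw B: 125.6 t
  Source C: 118.2 t
  Component D: 130.4 t
  Feed F: 70.03 t
Total batch = 572.6 t; LOI loss = 72.63 t

Each numeric step keeps exact precision in every operation; working values are printed rounded to four significant digits between the steps — each reported figure receives exactly one rounding; the derived quantities are computed starting from the weights per 500.0 t of glass at exact precision (the yield, glass mass, five oxide percentages, LOI, the totals) as written in either problem or answer.
Target masses of each oxide per 500.0 t glass melt:
  K2O: 17.35% × 500.0 = 86.75 t
  Al2O3: 9.225% × 500.0 = 46.12 t
  MgO: 8.089% × 500.0 = 40.44 t
  SiO2: 39.28% × 500.0 = 196.4 t
  PbO: 26.05% × 500.0 = 130.2 t
Oxide-by-oxide audit using the reported weights, at the basis given (each sum matches its target mass net of answer rounding effects):
  K2O: 128.4·0.6757 = 86.76 t (target 86.75 t)
  Al2O3: 118.2·0.003000 + 70.03·0.6536 = 46.13 t (target 46.12 t)
  MgO: 125.6·0.3220 = 40.44 t (target 40.44 t)
  SiO2: 125.6·0.6273 + 118.2·0.9950 = 196.4 t (target 196.4 t)
  PbO: 130.4·0.9990 = 130.3 t (target 130.2 t)
Glass mass check: the batch minus its LOI: 500.0 t (per-oxide target masses sum to 500.0 t; the stated basis being 500.0 t — a pure rounding effect).
Batch grand total — Σ batch = 572.6 t; LOI removed, Σ of batch·LOI: 72.63 t; yield = glass ÷ total batch = 87.32%.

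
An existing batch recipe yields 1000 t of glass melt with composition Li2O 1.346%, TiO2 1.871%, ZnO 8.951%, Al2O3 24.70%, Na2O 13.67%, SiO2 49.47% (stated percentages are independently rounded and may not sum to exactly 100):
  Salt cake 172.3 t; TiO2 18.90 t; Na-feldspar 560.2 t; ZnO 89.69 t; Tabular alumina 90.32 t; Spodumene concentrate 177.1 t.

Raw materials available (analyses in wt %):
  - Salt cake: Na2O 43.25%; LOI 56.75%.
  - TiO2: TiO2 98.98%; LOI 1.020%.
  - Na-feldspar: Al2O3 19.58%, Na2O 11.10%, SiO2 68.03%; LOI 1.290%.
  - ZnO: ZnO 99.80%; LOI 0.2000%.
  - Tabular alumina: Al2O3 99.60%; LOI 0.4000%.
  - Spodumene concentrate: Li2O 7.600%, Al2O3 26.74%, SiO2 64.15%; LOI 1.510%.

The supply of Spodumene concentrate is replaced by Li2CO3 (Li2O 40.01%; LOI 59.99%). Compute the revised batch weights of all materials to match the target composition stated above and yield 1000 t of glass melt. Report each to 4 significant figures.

Revised batch per 1000 t glass melt:
  Salt cake: 129.4 t
  TiO2: 18.90 t
  Na-feldspar: 727.2 t
  ZnO: 89.69 t
  Tabular alumina: 105.0 t
  Li2CO3: 33.64 t
Total batch = 1104 t; LOI loss = 103.8 t

The whole derivation runs at full float precision from start to finish; in-progress results are shown rounded to 4 significant figures. Every reported number is rounded a single time. Derived quantities (the six compositions, totals, yield, glass mass, LOI) are recomputed in full precision starting from the weights per 1000 t of glass exactly as shown in either problem or answer.
Oxide mass targets, per 1000 t glass melt:
  Li2O: 1.346% × 1000 = 13.46 t
  TiO2: 1.871% × 1000 = 18.71 t
  ZnO: 8.951% × 1000 = 89.51 t
  Al2O3: 24.70% × 1000 = 247.0 t
  Na2O: 13.67% × 1000 = 136.7 t
  SiO2: 49.47% × 1000 = 494.7 t
Oxide-by-oxide audit on the weights just shown, per the basis as stated (sum by sum, the targets are met exact up to rounding of places):
  Li2O: 33.64·0.4001 = 13.46 t (target 13.46 t)
  TiO2: 18.90·0.9898 = 18.71 t (target 18.71 t)
  ZnO: 89.69·0.9980 = 89.51 t (target 89.51 t)
  Al2O3: 727.2·0.1958 + 105.0·0.9960 = 247.0 t (target 247.0 t)
  Na2O: 129.4·0.4325 + 727.2·0.1110 = 136.7 t (target 136.7 t)
  SiO2: 727.2·0.6803 = 494.7 t (target 494.7 t)
Glass-mass closure: net batch after ignition = 1000 t (the Σ of target masses is 1000 t; stated basis 1000 t — a pure rounding effect).
Batch grand total — Σ batch = 1104 t; Σ batch·LOI gives LOI loss = 103.8 t; yield: glass divided by total = 90.60%.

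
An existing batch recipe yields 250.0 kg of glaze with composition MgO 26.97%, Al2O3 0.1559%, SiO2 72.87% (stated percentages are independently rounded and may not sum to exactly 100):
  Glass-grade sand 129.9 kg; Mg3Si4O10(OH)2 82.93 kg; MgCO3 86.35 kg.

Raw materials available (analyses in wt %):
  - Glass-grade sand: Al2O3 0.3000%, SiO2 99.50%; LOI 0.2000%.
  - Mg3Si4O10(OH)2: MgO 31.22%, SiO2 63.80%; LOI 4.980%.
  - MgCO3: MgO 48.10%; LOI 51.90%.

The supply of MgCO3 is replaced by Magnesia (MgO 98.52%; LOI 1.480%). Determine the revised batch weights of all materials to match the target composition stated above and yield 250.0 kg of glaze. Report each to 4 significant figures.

Every computation keeps full float precision at every stage — values along the way are printed with 4-significant-figure rounding on the page — each reported value is rounded once only. Derived quantities are rebuilt starting from the weights at 250.0 kg of glass at exact precision (net glass mass, the totals, ignition loss, yield, the three compositions), as set out in the problem or the answer.
Target masses of each oxide per 250.0 kg glaze:
  MgO: 26.97% × 250.0 = 67.42 kg
  Al2O3: 0.1559% × 250.0 = 0.3898 kg
  SiO2: 72.87% × 250.0 = 182.2 kg
A balance pass over the oxides, with the batch weights as given, against the basis in use (summed amounts equal target values net of answer rounding effects):
  MgO: 82.93·0.3122 + 42.16·0.9852 = 67.43 kg (target 67.42 kg)
  Al2O3: 129.9·0.003000 = 0.3897 kg (target 0.3898 kg)
  SiO2: 129.9·0.9950 + 82.93·0.6380 = 182.2 kg (target 182.2 kg)
Consistency of the glass mass: Σ batch − LOI loss = 250.0 kg (summing oxide targets gives 250.0 kg; the stated basis being 250.0 kg — differing by rounding only).
Summing the batch: Σ batch = 255.0 kg; LOI loss = Σ batch·LOI = 5.014 kg; the yield ratio, glass ÷ batch: 98.03%.

Revised batch per 250.0 kg glaze:
  Glass-grade sand: 129.9 kg
  Mg3Si4O10(OH)2: 82.93 kg
  Magnesia: 42.16 kg
Total batch = 255.0 kg; LOI loss = 5.014 kg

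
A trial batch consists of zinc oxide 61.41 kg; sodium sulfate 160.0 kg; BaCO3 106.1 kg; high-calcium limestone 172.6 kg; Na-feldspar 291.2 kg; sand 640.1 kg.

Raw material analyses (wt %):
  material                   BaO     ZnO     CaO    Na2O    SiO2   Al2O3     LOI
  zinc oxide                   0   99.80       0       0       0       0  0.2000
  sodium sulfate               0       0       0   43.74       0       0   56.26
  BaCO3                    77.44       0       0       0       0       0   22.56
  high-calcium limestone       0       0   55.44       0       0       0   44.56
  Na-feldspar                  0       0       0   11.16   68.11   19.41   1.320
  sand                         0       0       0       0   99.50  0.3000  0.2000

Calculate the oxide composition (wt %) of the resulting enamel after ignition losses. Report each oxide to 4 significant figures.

All internal work runs at full precision at every stage — values along the way are displayed, with 4-significant-figure rounding, between the steps; every reported figure takes just one rounding. Derived quantities (net glass mass, six oxide percentages, ignition loss, totals, the yield) are carried in full precision starting from the weights at 1235 kg of glass as set out in problem or answer.
Oxide-by-oxide delivered mass:
  BaO: 106.1·0.7744 = 82.16 kg
  ZnO: 61.41·0.9980 = 61.29 kg
  CaO: 172.6·0.5544 = 95.69 kg
  Na2O: 160.0·0.4374 + 291.2·0.1116 = 102.5 kg
  SiO2: 291.2·0.6811 + 640.1·0.9950 = 835.2 kg
  Al2O3: 291.2·0.1941 + 640.1·0.003000 = 58.44 kg
LOI: 61.41·0.002000 + 160.0·0.5626 + 106.1·0.2256 + 172.6·0.4456 + 291.2·0.01320 + 640.1·0.002000 = 196.1 kg
batch − LOI leaves glass = 1431 − 196.1 = 1235 kg (the oxide masses sum to this)
wt % = oxide mass / glass mass × 100

Glass mass = 1235 kg (batch 1431 − LOI 196.1).
Composition: BaO 6.651%, ZnO 4.961%, CaO 7.746%, Na2O 8.296%, SiO2 67.61%, Al2O3 4.731%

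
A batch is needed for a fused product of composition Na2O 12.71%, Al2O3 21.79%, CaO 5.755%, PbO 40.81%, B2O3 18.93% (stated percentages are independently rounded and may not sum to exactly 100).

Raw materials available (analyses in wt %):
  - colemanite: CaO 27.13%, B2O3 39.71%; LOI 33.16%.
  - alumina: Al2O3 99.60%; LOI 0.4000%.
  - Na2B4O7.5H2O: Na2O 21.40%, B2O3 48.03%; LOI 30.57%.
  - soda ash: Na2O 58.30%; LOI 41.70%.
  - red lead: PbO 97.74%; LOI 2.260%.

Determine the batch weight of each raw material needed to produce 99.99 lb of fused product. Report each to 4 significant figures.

Batch per 99.99 lb fused product:
  colemanite: 21.21 lb
  alumina: 21.88 lb
  Na2B4O7.5H2O: 21.87 lb
  soda ash: 13.77 lb
  red lead: 41.75 lb
Total batch = 120.5 lb; LOI loss = 20.49 lb; yield = 82.99%

Mid-chain values are printed rounded off to 4 significant digits between the steps; each numeric step carries full precision all the way through. Each reported value is rounded only once. The derived quantities are rebuilt using the weight values per 99.99 lb of glass at exact precision (net glass mass, the yield, the five compositions, totals, ignition loss), as quoted within the problem or the answer.
Oxide-by-oxide targets in 99.99 lb fused product:
  Na2O: 12.71% × 99.99 = 12.71 lb
  Al2O3: 21.79% × 99.99 = 21.79 lb
  CaO: 5.755% × 99.99 = 5.754 lb
  PbO: 40.81% × 99.99 = 40.81 lb
  B2O3: 18.93% × 99.99 = 18.93 lb
Mass-balance tally per oxide on the weights just shown, per the basis as stated (target by target, the sums agree exact up to rounding of places):
  Na2O: 21.87·0.2140 + 13.77·0.5830 = 12.71 lb (target 12.71 lb)
  Al2O3: 21.88·0.9960 = 21.79 lb (target 21.79 lb)
  CaO: 21.21·0.2713 = 5.754 lb (target 5.754 lb)
  PbO: 41.75·0.9774 = 40.81 lb (target 40.81 lb)
  B2O3: 21.21·0.3971 + 21.87·0.4803 = 18.93 lb (target 18.93 lb)
Glass-mass bookkeeping: total batch − LOI = 99.99 lb (oxide target masses add up to 99.99 lb; versus the stated basis of 99.99 lb — gaps are rounding artifacts).
Batch total: Σ batch = 120.5 lb; Σ batch·LOI gives LOI loss = 20.49 lb; yield, glass over the total, = 82.99%.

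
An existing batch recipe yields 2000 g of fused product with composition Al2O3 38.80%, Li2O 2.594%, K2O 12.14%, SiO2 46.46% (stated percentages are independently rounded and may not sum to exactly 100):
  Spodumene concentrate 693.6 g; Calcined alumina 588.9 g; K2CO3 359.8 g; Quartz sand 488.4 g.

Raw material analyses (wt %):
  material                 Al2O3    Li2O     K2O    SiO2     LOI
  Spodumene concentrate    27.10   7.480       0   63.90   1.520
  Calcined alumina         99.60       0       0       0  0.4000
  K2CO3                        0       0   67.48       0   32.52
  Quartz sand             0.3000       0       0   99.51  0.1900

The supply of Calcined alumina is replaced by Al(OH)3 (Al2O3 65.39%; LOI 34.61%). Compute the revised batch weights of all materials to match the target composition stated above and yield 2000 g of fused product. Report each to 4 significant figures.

Working values are printed, rounded to 4 significant digits, as written. The whole derivation runs at exact precision all the way through — each reported number takes just one rounding. The derived quantities (glass mass, totals, the yield, LOI, the four compositions) are recomputed at exact precision from the weighed amounts for 2000 g of glass as given in question or answer.
Oxide-by-oxide targets in 2000 g fused product:
  Al2O3: 38.80% × 2000 = 776.0 g
  Li2O: 2.594% × 2000 = 51.88 g
  K2O: 12.14% × 2000 = 242.8 g
  SiO2: 46.46% × 2000 = 929.2 g
Checking each oxide sum with the batch weights as given, under the basis named above (summed amounts equal target values up to rounding of the answer):
  Al2O3: 693.6·0.2710 + 897.0·0.6539 + 488.4·0.003000 = 776.0 g (target 776.0 g)
  Li2O: 693.6·0.07480 = 51.88 g (target 51.88 g)
  K2O: 359.8·0.6748 = 242.8 g (target 242.8 g)
  SiO2: 693.6·0.6390 + 488.4·0.9951 = 929.2 g (target 929.2 g)
Consistency of the glass mass: total charge less LOI = 2000 g (oxide target masses add up to 2000 g; against the stated basis, 2000 g — differing by rounding only).
Batch total: Σ batch = 2439 g; LOI removed, Σ of batch·LOI: 438.9 g; yield: glass divided by total = 82.00%.

Revised batch per 2000 g fused product:
  Spodumene concentrate: 693.6 g
  Al(OH)3: 897.0 g
  K2CO3: 359.8 g
  Quartz sand: 488.4 g
Total batch = 2439 g; LOI loss = 438.9 g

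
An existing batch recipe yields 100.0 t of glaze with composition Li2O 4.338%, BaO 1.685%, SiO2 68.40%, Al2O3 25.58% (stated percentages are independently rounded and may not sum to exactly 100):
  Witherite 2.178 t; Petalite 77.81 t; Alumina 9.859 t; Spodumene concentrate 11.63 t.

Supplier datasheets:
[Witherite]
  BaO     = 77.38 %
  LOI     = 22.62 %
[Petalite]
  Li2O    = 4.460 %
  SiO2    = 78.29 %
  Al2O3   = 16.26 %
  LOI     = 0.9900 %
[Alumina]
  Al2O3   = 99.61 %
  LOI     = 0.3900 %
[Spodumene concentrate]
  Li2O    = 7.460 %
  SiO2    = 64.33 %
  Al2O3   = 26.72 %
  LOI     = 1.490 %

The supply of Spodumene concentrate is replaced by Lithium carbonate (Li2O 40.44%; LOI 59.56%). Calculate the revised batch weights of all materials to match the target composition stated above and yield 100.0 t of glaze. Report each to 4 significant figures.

All internal work keeps full float precision through the solve — in-progress results appear rounded off to 4 significant digits when written out — each reported value takes just one rounding. The derived quantities, including glass mass, ignition loss, the four compositions, totals, yield, are recomputed from the batch weights for 100.0 t of glass at full precision exactly as shown in the question or the answer.
Per-oxide target masses for 100.0 t glaze:
  Li2O: 4.338% × 100.0 = 4.338 t
  BaO: 1.685% × 100.0 = 1.685 t
  SiO2: 68.40% × 100.0 = 68.40 t
  Al2O3: 25.58% × 100.0 = 25.58 t
Checking each oxide sum on the weights just shown, under the basis named above (summed amounts equal target values inside rounding margins):
  Li2O: 87.37·0.04460 + 1.092·0.4044 = 4.338 t (target 4.338 t)
  BaO: 2.178·0.7738 = 1.685 t (target 1.685 t)
  SiO2: 87.37·0.7829 = 68.40 t (target 68.40 t)
  Al2O3: 87.37·0.1626 + 11.42·0.9961 = 25.58 t (target 25.58 t)
Mass balance on the glass: net batch after ignition = 100.0 t (the targets, summed, come to 100.0 t; basis as stated: 100.0 t — differing by rounding only).
Whole-batch sum: Σ batch = 102.1 t; Σ batch·LOI gives LOI loss = 2.053 t; glass ÷ batch gives a yield of 97.99%.

Revised batch per 100.0 t glaze:
  Witherite: 2.178 t
  Petalite: 87.37 t
  Alumina: 11.42 t
  Lithium carbonate: 1.092 t
Total batch = 102.1 t; LOI loss = 2.053 t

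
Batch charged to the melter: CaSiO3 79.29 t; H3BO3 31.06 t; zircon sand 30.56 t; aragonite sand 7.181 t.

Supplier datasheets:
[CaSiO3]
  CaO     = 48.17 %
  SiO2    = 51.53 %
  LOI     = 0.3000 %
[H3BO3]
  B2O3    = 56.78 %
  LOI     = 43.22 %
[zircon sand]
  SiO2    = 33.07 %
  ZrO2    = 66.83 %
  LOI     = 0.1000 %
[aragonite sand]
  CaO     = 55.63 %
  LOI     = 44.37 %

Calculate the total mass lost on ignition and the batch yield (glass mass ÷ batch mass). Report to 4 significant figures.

Mid-chain values are shown, rounded to 4 significant figures, when written out — the whole derivation carries full precision in every operation. Each reported figure carries a single rounding. Derived quantities (the totals, four oxide percentages, glass mass, yield, ignition loss) are recomputed in full precision from the weighed amounts on 131.2 t of glass, as given in question or answer.
Ignition loss by material:
  CaSiO3: 79.29 × 0.003000 = 0.2379 t
  H3BO3: 31.06 × 0.4322 = 13.42 t
  zircon sand: 30.56 × 0.001000 = 0.03056 t
  aragonite sand: 7.181 × 0.4437 = 3.186 t
Total LOI = 16.88 t
Glass = batch − LOI = 148.1 − 16.88 = 131.2 t

LOI loss = 16.88 t; glass = 131.2 t; yield = 88.60%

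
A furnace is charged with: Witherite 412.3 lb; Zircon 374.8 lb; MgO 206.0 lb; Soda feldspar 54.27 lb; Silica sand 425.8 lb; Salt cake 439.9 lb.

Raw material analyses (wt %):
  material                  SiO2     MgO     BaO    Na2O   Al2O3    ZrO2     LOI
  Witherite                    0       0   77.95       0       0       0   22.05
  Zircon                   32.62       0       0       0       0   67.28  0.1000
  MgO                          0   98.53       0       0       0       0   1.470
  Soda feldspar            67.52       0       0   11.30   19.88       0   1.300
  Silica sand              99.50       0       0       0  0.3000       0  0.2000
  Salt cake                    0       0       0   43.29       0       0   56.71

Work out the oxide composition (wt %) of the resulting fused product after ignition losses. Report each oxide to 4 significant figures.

Glass mass = 1568 lb (batch 1913 − LOI 345.3).
Composition: SiO2 37.16%, MgO 12.95%, BaO 20.50%, Na2O 12.54%, Al2O3 0.7697%, ZrO2 16.08%

Full float precision is carried at all times; in-progress results appear rounded to four significant digits alongside each step. A single rounding finalizes each reported number — derived quantities are carried using the weight values on 1568 lb of glass at full float precision (the totals, yield, ignition loss, the six compositions, glass mass) as written in the problem or answer text.
Mass of each oxide from the mix:
  SiO2: 374.8·0.3262 + 54.27·0.6752 + 425.8·0.9950 = 582.6 lb
  MgO: 206.0·0.9853 = 203.0 lb
  BaO: 412.3·0.7795 = 321.4 lb
  Na2O: 54.27·0.1130 + 439.9·0.4329 = 196.6 lb
  Al2O3: 54.27·0.1988 + 425.8·0.003000 = 12.07 lb
  ZrO2: 374.8·0.6728 = 252.2 lb
LOI: 412.3·0.2205 + 374.8·0.001000 + 206.0·0.01470 + 54.27·0.01300 + 425.8·0.002000 + 439.9·0.5671 = 345.3 lb
Glass mass = batch − LOI = 1913 − 345.3 = 1568 lb (= the summed oxide contributions)
wt %: oxide over glass, times 100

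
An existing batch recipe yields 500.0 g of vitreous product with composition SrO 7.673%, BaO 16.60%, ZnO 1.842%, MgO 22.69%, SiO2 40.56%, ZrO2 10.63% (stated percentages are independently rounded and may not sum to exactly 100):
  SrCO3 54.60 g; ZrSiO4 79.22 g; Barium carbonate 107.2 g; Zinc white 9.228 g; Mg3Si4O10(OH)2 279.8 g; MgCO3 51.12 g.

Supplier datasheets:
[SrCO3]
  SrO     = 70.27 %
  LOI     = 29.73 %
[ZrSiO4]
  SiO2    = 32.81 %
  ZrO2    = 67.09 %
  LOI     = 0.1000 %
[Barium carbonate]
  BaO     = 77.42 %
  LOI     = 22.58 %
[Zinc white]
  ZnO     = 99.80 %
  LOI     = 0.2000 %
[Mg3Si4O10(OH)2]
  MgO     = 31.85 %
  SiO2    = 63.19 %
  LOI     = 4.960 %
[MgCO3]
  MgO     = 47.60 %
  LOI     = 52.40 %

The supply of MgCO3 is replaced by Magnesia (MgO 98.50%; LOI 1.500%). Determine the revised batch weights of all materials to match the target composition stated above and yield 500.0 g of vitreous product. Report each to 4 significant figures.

Revised batch per 500.0 g vitreous product:
  SrCO3: 54.60 g
  ZrSiO4: 79.22 g
  Barium carbonate: 107.2 g
  Zinc white: 9.228 g
  Mg3Si4O10(OH)2: 279.8 g
  Magnesia: 24.70 g
Total batch = 554.7 g; LOI loss = 54.78 g

All internal work carries full precision at every stage; working values appear rounded off to 4 significant digits in the printout. Every reported figure receives exactly one rounding. All derived quantities (the yield, net glass mass, LOI, the six compositions, totals) are computed from the weighed amounts on 500.0 g of glass at full float precision, as quoted within the problem or answer text.
Oxide mass targets, per 500.0 g vitreous product:
  SrO: 7.673% × 500.0 = 38.36 g
  BaO: 16.60% × 500.0 = 83.00 g
  ZnO: 1.842% × 500.0 = 9.210 g
  MgO: 22.69% × 500.0 = 113.4 g
  SiO2: 40.56% × 500.0 = 202.8 g
  ZrO2: 10.63% × 500.0 = 53.15 g
A balance pass over the oxides, with the batch weights as given, under the basis named above (oxide sums agree with the targets inside rounding margins):
  SrO: 54.60·0.7027 = 38.37 g (target 38.36 g)
  BaO: 107.2·0.7742 = 82.99 g (target 83.00 g)
  ZnO: 9.228·0.9980 = 9.210 g (target 9.210 g)
  MgO: 279.8·0.3185 + 24.70·0.9850 = 113.4 g (target 113.4 g)
  SiO2: 79.22·0.3281 + 279.8·0.6319 = 202.8 g (target 202.8 g)
  ZrO2: 79.22·0.6709 = 53.15 g (target 53.15 g)
The glass-mass cross-check: Σ batch − LOI loss = 500.0 g (targets for the oxides total 500.0 g; the stated basis being 500.0 g — a pure rounding effect).
Batch total: Σ batch = 554.7 g; ignition loss, Σ(batch × LOI) = 54.78 g; as yield: glass ÷ batch → 90.12%.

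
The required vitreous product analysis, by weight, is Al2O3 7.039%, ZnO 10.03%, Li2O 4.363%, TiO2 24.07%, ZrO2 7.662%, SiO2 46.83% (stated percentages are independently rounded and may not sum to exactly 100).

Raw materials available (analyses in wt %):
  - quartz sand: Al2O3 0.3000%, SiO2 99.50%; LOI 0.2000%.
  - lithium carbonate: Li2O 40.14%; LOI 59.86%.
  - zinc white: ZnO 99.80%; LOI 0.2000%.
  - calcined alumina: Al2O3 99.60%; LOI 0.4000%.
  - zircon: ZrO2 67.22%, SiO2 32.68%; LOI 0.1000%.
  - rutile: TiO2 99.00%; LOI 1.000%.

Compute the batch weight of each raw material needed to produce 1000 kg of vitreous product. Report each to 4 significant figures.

Batch per 1000 kg vitreous product:
  quartz sand: 433.2 kg
  lithium carbonate: 108.7 kg
  zinc white: 100.5 kg
  calcined alumina: 69.37 kg
  zircon: 114.0 kg
  rutile: 243.1 kg
Total batch = 1069 kg; LOI loss = 68.96 kg; yield = 93.55%

Working values are printed, with 4-significant-digit rounding, alongside each step. The whole derivation runs at full precision all the way through. Each reported figure takes a single rounding — derived quantities, which include glass mass, yield, LOI, six oxide percentages, totals, are rebuilt in full precision, as set out in the problem or the answer, using the weight values at 1000 kg of glass.
Oxide mass targets, per 1000 kg vitreous product:
  Al2O3: 7.039% × 1000 = 70.39 kg
  ZnO: 10.03% × 1000 = 100.3 kg
  Li2O: 4.363% × 1000 = 43.63 kg
  TiO2: 24.07% × 1000 = 240.7 kg
  ZrO2: 7.662% × 1000 = 76.62 kg
  SiO2: 46.83% × 1000 = 468.3 kg
Per-oxide balance check per the reported batch figures, at the basis given (summed amounts equal target values up to rounding of the answer):
  Al2O3: 433.2·0.003000 + 69.37·0.9960 = 70.39 kg (target 70.39 kg)
  ZnO: 100.5·0.9980 = 100.3 kg (target 100.3 kg)
  Li2O: 108.7·0.4014 = 43.63 kg (target 43.63 kg)
  TiO2: 243.1·0.9900 = 240.7 kg (target 240.7 kg)
  ZrO2: 114.0·0.6722 = 76.63 kg (target 76.62 kg)
  SiO2: 433.2·0.9950 + 114.0·0.3268 = 468.3 kg (target 468.3 kg)
Auditing the glass mass value: the batch minus its LOI: 999.9 kg (the Σ of target masses is 999.9 kg; against the stated basis, 1000 kg — a pure rounding effect).
Adding the batch up: Σ batch = 1069 kg; Σ batch·LOI gives LOI loss = 68.96 kg; yield: glass divided by total = 93.55%.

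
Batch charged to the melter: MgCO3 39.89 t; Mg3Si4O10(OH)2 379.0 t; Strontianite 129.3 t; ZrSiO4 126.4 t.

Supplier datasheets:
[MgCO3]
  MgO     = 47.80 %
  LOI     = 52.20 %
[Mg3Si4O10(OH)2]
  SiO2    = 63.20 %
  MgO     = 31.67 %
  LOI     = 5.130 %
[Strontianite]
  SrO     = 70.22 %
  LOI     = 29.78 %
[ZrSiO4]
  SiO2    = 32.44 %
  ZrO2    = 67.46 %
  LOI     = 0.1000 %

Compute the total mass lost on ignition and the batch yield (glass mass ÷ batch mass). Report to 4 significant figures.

LOI loss = 78.90 t; glass = 595.7 t; yield = 88.30%

All internal work holds exact precision through the solve — in-progress results are printed with 4-significant-figure rounding within the worked lines; every reported number undergoes a single rounding — all derived quantities, which include yield, net glass mass, the totals, the four compositions, LOI, are carried at full float precision, exactly as shown in the problem or the answer, from the weighed amounts on 595.7 t of glass.
Per-material ignition loss:
  MgCO3: 39.89 × 0.5220 = 20.82 t
  Mg3Si4O10(OH)2: 379.0 × 0.05130 = 19.44 t
  Strontianite: 129.3 × 0.2978 = 38.51 t
  ZrSiO4: 126.4 × 0.001000 = 0.1264 t
Total LOI = 78.90 t
Glass = batch − LOI = 674.6 − 78.90 = 595.7 t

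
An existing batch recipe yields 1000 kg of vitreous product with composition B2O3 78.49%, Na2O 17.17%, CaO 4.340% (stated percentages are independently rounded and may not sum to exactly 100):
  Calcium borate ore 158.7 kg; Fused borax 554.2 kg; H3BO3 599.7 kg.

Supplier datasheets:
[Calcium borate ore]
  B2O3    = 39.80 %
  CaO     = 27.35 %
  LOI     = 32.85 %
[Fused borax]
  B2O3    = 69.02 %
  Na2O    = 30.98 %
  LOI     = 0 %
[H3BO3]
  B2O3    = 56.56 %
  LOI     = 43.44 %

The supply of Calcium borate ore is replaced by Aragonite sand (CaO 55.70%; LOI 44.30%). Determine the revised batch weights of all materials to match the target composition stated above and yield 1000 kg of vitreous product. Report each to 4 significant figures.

Mid-chain values appear rounded to 4 significant figures at each printed step. The working math runs at full precision all the way through. A single rounding completes every reported number. The derived quantities (the yield, totals, glass mass, the three compositions, LOI) are recomputed at full precision starting from the weights per 1000 kg of glass, as given in question or answer.
Per-oxide target masses for 1000 kg vitreous product:
  B2O3: 78.49% × 1000 = 784.9 kg
  Na2O: 17.17% × 1000 = 171.7 kg
  CaO: 4.340% × 1000 = 43.40 kg
Verifying the oxide balance with the batch weights as given, relative to the basis at hand (delivered sums recover each target within answer rounding):
  B2O3: 554.2·0.6902 + 711.4·0.5656 = 784.9 kg (target 784.9 kg)
  Na2O: 554.2·0.3098 = 171.7 kg (target 171.7 kg)
  CaO: 77.92·0.5570 = 43.40 kg (target 43.40 kg)
Auditing the glass mass value: net batch after ignition = 1000 kg (oxide target masses add up to 1000 kg; versus the stated basis of 1000 kg — a pure rounding effect).
Batch grand total — Σ batch = 1344 kg; Σ batch·LOI gives LOI loss = 343.6 kg; yield: glass divided by total = 74.43%.

Revised batch per 1000 kg vitreous product:
  Aragonite sand: 77.92 kg
  Fused borax: 554.2 kg
  H3BO3: 711.4 kg
Total batch = 1344 kg; LOI loss = 343.6 kg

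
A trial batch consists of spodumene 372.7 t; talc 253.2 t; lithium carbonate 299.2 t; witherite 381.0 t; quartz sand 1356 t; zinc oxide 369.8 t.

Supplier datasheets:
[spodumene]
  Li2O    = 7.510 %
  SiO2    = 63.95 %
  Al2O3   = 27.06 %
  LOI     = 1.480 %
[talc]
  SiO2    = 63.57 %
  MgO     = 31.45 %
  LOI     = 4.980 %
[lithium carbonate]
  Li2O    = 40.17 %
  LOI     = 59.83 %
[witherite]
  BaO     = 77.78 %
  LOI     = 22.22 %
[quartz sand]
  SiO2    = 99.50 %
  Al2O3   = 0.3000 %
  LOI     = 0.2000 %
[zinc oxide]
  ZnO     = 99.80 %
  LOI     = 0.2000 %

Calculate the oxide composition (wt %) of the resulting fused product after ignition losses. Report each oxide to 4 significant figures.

Glass mass = 2747 t (batch 3032 − LOI 285.2).
Composition: ZnO 13.44%, BaO 10.79%, Li2O 5.395%, SiO2 63.66%, MgO 2.899%, Al2O3 3.820%

Every computation maintains exact precision through the solve — in-progress results are shown (rounded to four significant figures) at each printed step; exactly one rounding is applied to each reported figure; the derived quantities are computed using the weight values per 2747 t of glass at full precision (six oxide percentages, yield, the totals, LOI, glass mass), precisely as stated by the problem or answer text.
Per-oxide mass from batch:
  ZnO: 369.8·0.9980 = 369.1 t
  BaO: 381.0·0.7778 = 296.3 t
  Li2O: 372.7·0.07510 + 299.2·0.4017 = 148.2 t
  SiO2: 372.7·0.6395 + 253.2·0.6357 + 1356·0.9950 = 1749 t
  MgO: 253.2·0.3145 = 79.63 t
  Al2O3: 372.7·0.2706 + 1356·0.003000 = 104.9 t
LOI: 372.7·0.01480 + 253.2·0.04980 + 299.2·0.5983 + 381.0·0.2222 + 1356·0.002000 + 369.8·0.002000 = 285.2 t
The glass mass, total less LOI, = 3032 − 285.2 = 2747 t (= the summed oxide contributions)
each wt % is 100 × oxide ÷ glass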